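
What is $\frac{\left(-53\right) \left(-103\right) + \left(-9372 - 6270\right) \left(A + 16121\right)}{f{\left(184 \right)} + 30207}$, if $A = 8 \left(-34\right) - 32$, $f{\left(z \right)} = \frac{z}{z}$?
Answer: $- \frac{247404055}{30208} \approx -8190.0$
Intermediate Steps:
$f{\left(z \right)} = 1$
$A = -304$ ($A = -272 - 32 = -304$)
$\frac{\left(-53\right) \left(-103\right) + \left(-9372 - 6270\right) \left(A + 16121\right)}{f{\left(184 \right)} + 30207} = \frac{\left(-53\right) \left(-103\right) + \left(-9372 - 6270\right) \left(-304 + 16121\right)}{1 + 30207} = \frac{5459 - 247409514}{30208} = \left(5459 - 247409514\right) \frac{1}{30208} = \left(-247404055\right) \frac{1}{30208} = - \frac{247404055}{30208}$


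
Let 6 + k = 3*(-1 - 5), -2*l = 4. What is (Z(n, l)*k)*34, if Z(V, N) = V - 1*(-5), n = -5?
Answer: 0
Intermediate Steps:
l = -2 (l = -½*4 = -2)
k = -24 (k = -6 + 3*(-1 - 5) = -6 + 3*(-6) = -6 - 18 = -24)
Z(V, N) = 5 + V (Z(V, N) = V + 5 = 5 + V)
(Z(n, l)*k)*34 = ((5 - 5)*(-24))*34 = (0*(-24))*34 = 0*34 = 0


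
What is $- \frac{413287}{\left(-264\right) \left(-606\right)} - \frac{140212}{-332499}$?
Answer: $- \frac{38328612535}{17731506672} \approx -2.1616$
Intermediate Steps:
$- \frac{413287}{\left(-264\right) \left(-606\right)} - \frac{140212}{-332499} = - \frac{413287}{159984} - - \frac{140212}{332499} = \left(-413287\right) \frac{1}{159984} + \frac{140212}{332499} = - \frac{413287}{159984} + \frac{140212}{332499} = - \frac{38328612535}{17731506672}$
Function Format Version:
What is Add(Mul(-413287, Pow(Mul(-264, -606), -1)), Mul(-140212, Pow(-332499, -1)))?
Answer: Rational(-38328612535, 17731506672) ≈ -2.1616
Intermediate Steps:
Add(Mul(-413287, Pow(Mul(-264, -606), -1)), Mul(-140212, Pow(-332499, -1))) = Add(Mul(-413287, Pow(159984, -1)), Mul(-140212, Rational(-1, 332499))) = Add(Mul(-413287, Rational(1, 159984)), Rational(140212, 332499)) = Add(Rational(-413287, 159984), Rational(140212, 332499)) = Rational(-38328612535, 17731506672)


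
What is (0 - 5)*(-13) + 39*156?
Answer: 6149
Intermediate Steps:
(0 - 5)*(-13) + 39*156 = -5*(-13) + 6084 = 65 + 6084 = 6149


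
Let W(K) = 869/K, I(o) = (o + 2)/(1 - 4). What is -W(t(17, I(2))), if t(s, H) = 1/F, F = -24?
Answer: 20856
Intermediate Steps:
I(o) = -⅔ - o/3 (I(o) = (2 + o)/(-3) = (2 + o)*(-⅓) = -⅔ - o/3)
t(s, H) = -1/24 (t(s, H) = 1/(-24) = -1/24)
-W(t(17, I(2))) = -869/(-1/24) = -869*(-24) = -1*(-20856) = 20856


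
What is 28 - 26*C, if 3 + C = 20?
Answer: -414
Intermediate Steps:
C = 17 (C = -3 + 20 = 17)
28 - 26*C = 28 - 26*17 = 28 - 442 = -414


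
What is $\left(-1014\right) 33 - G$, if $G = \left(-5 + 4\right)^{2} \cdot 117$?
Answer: $-33579$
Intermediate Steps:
$G = 117$ ($G = \left(-1\right)^{2} \cdot 117 = 1 \cdot 117 = 117$)
$\left(-1014\right) 33 - G = \left(-1014\right) 33 - 117 = -33462 - 117 = -33579$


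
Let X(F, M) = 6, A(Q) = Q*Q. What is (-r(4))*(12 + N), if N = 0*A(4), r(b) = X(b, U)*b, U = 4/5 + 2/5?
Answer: -288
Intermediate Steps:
A(Q) = Q²
U = 6/5 (U = 4*(⅕) + 2*(⅕) = ⅘ + ⅖ = 6/5 ≈ 1.2000)
r(b) = 6*b
N = 0 (N = 0*4² = 0*16 = 0)
(-r(4))*(12 + N) = (-6*4)*(12 + 0) = -1*24*12 = -24*12 = -288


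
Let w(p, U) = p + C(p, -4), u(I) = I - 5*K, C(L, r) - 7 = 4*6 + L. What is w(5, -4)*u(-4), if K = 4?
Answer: -984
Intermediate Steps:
C(L, r) = 31 + L (C(L, r) = 7 + (4*6 + L) = 7 + (24 + L) = 31 + L)
u(I) = -20 + I (u(I) = I - 5*4 = I - 20 = -20 + I)
w(p, U) = 31 + 2*p (w(p, U) = p + (31 + p) = 31 + 2*p)
w(5, -4)*u(-4) = (31 + 2*5)*(-20 - 4) = (31 + 10)*(-24) = 41*(-24) = -984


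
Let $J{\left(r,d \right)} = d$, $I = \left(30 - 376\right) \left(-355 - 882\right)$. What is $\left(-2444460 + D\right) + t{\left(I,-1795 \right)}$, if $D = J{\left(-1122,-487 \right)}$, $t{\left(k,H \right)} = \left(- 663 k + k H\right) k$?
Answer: $-450270482550779$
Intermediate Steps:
$I = 428002$ ($I = \left(-346\right) \left(-1237\right) = 428002$)
$t{\left(k,H \right)} = k \left(- 663 k + H k\right)$ ($t{\left(k,H \right)} = \left(- 663 k + H k\right) k = k \left(- 663 k + H k\right)$)
$D = -487$
$\left(-2444460 + D\right) + t{\left(I,-1795 \right)} = \left(-2444460 - 487\right) + 428002^{2} \left(-663 - 1795\right) = -2444947 + 183185712004 \left(-2458\right) = -2444947 - 450270480105832 = -450270482550779$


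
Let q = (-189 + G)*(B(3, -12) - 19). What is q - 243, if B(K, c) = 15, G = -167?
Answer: 1181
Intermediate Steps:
q = 1424 (q = (-189 - 167)*(15 - 19) = -356*(-4) = 1424)
q - 243 = 1424 - 243 = 1181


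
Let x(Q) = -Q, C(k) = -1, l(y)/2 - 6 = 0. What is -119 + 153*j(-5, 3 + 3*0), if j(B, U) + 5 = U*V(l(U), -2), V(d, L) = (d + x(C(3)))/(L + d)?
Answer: -2873/10 ≈ -287.30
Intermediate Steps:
l(y) = 12 (l(y) = 12 + 2*0 = 12 + 0 = 12)
V(d, L) = (1 + d)/(L + d) (V(d, L) = (d - 1*(-1))/(L + d) = (d + 1)/(L + d) = (1 + d)/(L + d))
j(B, U) = -5 + 13*U/10 (j(B, U) = -5 + U*((1 + 12)/(-2 + 12)) = -5 + U*(13/10) = -5 + 13*U/10)
-119 + 153*j(-5, 3 + 3*0) = -119 + 153*(-5 + 13*(3 + 3*0)/10) = -119 + 153*(-5 + 13*(3 + 0)/10) = -119 + 153*(-5 + (13/10)*3) = -119 + 153*(-5 + 39/10) = -119 + 153*(-11/10) = -119 - 1683/10 = -2873/10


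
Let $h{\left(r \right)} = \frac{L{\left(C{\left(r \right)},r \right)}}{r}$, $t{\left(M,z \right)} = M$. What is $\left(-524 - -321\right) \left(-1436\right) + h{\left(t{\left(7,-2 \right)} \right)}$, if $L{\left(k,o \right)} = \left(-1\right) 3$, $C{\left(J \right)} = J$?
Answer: $\frac{2040553}{7} \approx 2.9151 \cdot 10^{5}$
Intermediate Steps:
$L{\left(k,o \right)} = -3$
$h{\left(r \right)} = - \frac{3}{r}$
$\left(-524 - -321\right) \left(-1436\right) + h{\left(t{\left(7,-2 \right)} \right)} = \left(-524 - -321\right) \left(-1436\right) - \frac{3}{7} = \left(-524 + 321\right) \left(-1436\right) - \frac{3}{7} = \left(-203\right) \left(-1436\right) - \frac{3}{7} = 291508 - \frac{3}{7} = \frac{2040553}{7}$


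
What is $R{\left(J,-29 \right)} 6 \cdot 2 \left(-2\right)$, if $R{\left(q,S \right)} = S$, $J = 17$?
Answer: $696$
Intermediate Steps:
$R{\left(J,-29 \right)} 6 \cdot 2 \left(-2\right) = - 29 \cdot 6 \cdot 2 \left(-2\right) = - 29 \cdot 12 \left(-2\right) = \left(-29\right) \left(-24\right) = 696$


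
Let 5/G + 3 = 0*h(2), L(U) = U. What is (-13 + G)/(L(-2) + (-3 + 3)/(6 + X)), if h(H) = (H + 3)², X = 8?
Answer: 22/3 ≈ 7.3333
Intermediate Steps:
h(H) = (3 + H)²
G = -5/3 (G = 5/(-3 + 0*(3 + 2)²) = 5/(-3 + 0*5²) = 5/(-3 + 0*25) = 5/(-3 + 0) = 5/(-3) = 5*(-⅓) = -5/3 ≈ -1.6667)
(-13 + G)/(L(-2) + (-3 + 3)/(6 + X)) = (-13 - 5/3)/(-2 + (-3 + 3)/(6 + 8)) = -44/3/(-2 + 0/14) = -44/3/(-2 + 0*(1/14)) = -44/3/(-2 + 0) = -44/3/(-2) = -½*(-44/3) = 22/3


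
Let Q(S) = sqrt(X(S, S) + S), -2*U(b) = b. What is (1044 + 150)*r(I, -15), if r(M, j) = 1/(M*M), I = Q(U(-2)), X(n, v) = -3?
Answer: -597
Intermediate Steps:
U(b) = -b/2
Q(S) = sqrt(-3 + S)
I = I*sqrt(2) (I = sqrt(-3 - 1/2*(-2)) = sqrt(-3 + 1) = sqrt(-2) = I*sqrt(2) ≈ 1.4142*I)
r(M, j) = M**(-2) (r(M, j) = 1/(M**2) = M**(-2))
(1044 + 150)*r(I, -15) = (1044 + 150)/(I*sqrt(2))**2 = 1194*(-1/2) = -597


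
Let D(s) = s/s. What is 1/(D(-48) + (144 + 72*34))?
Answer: 1/2593 ≈ 0.00038565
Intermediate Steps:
D(s) = 1
1/(D(-48) + (144 + 72*34)) = 1/(1 + (144 + 72*34)) = 1/(1 + (144 + 2448)) = 1/(1 + 2592) = 1/2593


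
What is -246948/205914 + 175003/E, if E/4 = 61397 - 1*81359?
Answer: -9292311941/2740303512 ≈ -3.3910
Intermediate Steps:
E = -79848 (E = 4*(61397 - 1*81359) = 4*(61397 - 81359) = 4*(-19962) = -79848)
-246948/205914 + 175003/E = -246948/205914 + 175003/(-79848) = -246948*1/205914 + 175003*(-1/79848) = -41158/34319 - 175003/79848 = -9292311941/2740303512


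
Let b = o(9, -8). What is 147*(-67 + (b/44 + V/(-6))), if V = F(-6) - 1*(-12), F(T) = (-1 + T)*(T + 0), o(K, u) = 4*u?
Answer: -124068/11 ≈ -11279.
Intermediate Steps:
b = -32 (b = 4*(-8) = -32)
F(T) = T*(-1 + T) (F(T) = (-1 + T)*T = T*(-1 + T))
V = 54 (V = -6*(-1 - 6) - 1*(-12) = -6*(-7) + 12 = 42 + 12 = 54)
147*(-67 + (b/44 + V/(-6))) = 147*(-67 + (-32/44 + 54/(-6))) = 147*(-67 + (-32*1/44 + 54*(-⅙))) = 147*(-67 + (-8/11 - 9)) = 147*(-67 - 107/11) = 147*(-844/11) = -124068/11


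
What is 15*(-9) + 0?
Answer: -135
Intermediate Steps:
15*(-9) + 0 = -135 + 0 = -135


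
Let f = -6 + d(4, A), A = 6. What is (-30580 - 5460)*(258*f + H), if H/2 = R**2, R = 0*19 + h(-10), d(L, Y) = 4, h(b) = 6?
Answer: 16001760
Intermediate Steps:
f = -2 (f = -6 + 4 = -2)
R = 6 (R = 0*19 + 6 = 0 + 6 = 6)
H = 72 (H = 2*6**2 = 2*36 = 72)
(-30580 - 5460)*(258*f + H) = (-30580 - 5460)*(258*(-2) + 72) = -36040*(-516 + 72) = -36040*(-444) = 16001760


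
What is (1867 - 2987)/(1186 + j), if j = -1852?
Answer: 560/333 ≈ 1.6817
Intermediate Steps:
(1867 - 2987)/(1186 + j) = (1867 - 2987)/(1186 - 1852) = -1120/(-666) = -1120*(-1/666) = 560/333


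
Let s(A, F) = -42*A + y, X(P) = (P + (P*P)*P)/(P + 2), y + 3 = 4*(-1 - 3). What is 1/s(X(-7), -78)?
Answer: -1/2959 ≈ -0.00033795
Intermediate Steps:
y = -19 (y = -3 + 4*(-1 - 3) = -3 + 4*(-4) = -3 - 16 = -19)
X(P) = (P + P**3)/(2 + P) (X(P) = (P + P**2*P)/(2 + P) = (P + P**3)/(2 + P))
s(A, F) = -19 - 42*A (s(A, F) = -42*A - 19 = -19 - 42*A)
1/s(X(-7), -78) = 1/(-19 - 42*(-7 + (-7)**3)/(2 - 7)) = 1/(-19 - 42*(-7 - 343)/(-5)) = 1/(-19 - (-42)*(-350)/5) = 1/(-19 - 42*70) = 1/(-19 - 2940) = 1/(-2959) = -1/2959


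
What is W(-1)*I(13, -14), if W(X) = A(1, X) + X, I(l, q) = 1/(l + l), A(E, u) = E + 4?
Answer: 2/13 ≈ 0.15385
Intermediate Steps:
A(E, u) = 4 + E
I(l, q) = 1/(2*l)
W(X) = 5 + X (W(X) = (4 + 1) + X = 5 + X)
W(-1)*I(13, -14) = (5 - 1)*((½)/13) = 4*((½)*(1/13)) = 4*(1/26) = 2/13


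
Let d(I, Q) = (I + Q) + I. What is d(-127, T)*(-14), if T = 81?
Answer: 2422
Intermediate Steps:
d(I, Q) = Q + 2*I
d(-127, T)*(-14) = (81 + 2*(-127))*(-14) = (81 - 254)*(-14) = -173*(-14) = 2422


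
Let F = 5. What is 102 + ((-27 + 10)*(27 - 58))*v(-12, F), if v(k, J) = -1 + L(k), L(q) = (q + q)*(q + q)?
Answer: 303127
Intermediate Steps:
L(q) = 4*q² (L(q) = (2*q)*(2*q) = 4*q²)
v(k, J) = -1 + 4*k²
102 + ((-27 + 10)*(27 - 58))*v(-12, F) = 102 + ((-27 + 10)*(27 - 58))*(-1 + 4*(-12)²) = 102 + (-17*(-31))*(-1 + 4*144) = 102 + 527*(-1 + 576) = 102 + 527*575 = 102 + 303025 = 303127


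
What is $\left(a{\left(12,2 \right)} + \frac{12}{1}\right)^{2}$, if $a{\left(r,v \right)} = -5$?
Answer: $49$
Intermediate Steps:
$\left(a{\left(12,2 \right)} + \frac{12}{1}\right)^{2} = \left(-5 + \frac{12}{1}\right)^{2} = \left(-5 + 12 \cdot 1\right)^{2} = \left(-5 + 12\right)^{2} = 7^{2} = 49$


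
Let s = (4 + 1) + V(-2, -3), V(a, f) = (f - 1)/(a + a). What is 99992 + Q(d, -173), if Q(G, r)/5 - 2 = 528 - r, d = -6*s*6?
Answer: 103507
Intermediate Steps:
V(a, f) = (-1 + f)/(2*a) (V(a, f) = (-1 + f)/((2*a)) = (-1 + f)*(1/(2*a)) = (-1 + f)/(2*a))
s = 6 (s = (4 + 1) + (½)*(-1 - 3)/(-2) = 5 + (½)*(-½)*(-4) = 5 + 1 = 6)
d = -216 (d = -6*6*6 = -36*6 = -216)
Q(G, r) = 2650 - 5*r (Q(G, r) = 10 + 5*(528 - r) = 10 + (2640 - 5*r) = 2650 - 5*r)
99992 + Q(d, -173) = 99992 + (2650 - 5*(-173)) = 99992 + (2650 + 865) = 99992 + 3515 = 103507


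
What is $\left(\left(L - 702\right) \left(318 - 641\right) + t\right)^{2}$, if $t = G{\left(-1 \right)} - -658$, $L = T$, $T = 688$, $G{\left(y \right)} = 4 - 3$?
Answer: $26842761$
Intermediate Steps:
$G{\left(y \right)} = 1$
$L = 688$
$t = 659$ ($t = 1 - -658 = 1 + 658 = 659$)
$\left(\left(L - 702\right) \left(318 - 641\right) + t\right)^{2} = \left(\left(688 - 702\right) \left(318 - 641\right) + 659\right)^{2} = \left(\left(-14\right) \left(-323\right) + 659\right)^{2} = \left(4522 + 659\right)^{2} = 5181^{2} = 26842761$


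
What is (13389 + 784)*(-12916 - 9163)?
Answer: -312925667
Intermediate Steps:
(13389 + 784)*(-12916 - 9163) = 14173*(-22079) = -312925667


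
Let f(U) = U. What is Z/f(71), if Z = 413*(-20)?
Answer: -8260/71 ≈ -116.34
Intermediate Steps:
Z = -8260
Z/f(71) = -8260/71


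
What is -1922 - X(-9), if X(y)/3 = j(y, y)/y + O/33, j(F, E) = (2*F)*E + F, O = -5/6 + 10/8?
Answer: -246977/132 ≈ -1871.0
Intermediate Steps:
O = 5/12 (O = -5*1/6 + 10*(1/8) = -5/6 + 5/4 = 5/12 ≈ 0.41667)
j(F, E) = F + 2*E*F (j(F, E) = 2*E*F + F = F + 2*E*F)
X(y) = 401/132 + 6*y (X(y) = 3*((y*(1 + 2*y))/y + (5/12)/33) = 3*((1 + 2*y) + (5/12)*(1/33)) = 3*((1 + 2*y) + 5/396) = 3*(401/396 + 2*y) = 401/132 + 6*y)
-1922 - X(-9) = -1922 - (401/132 + 6*(-9)) = -1922 - (401/132 - 54) = -1922 - 1*(-6727/132) = -1922 + 6727/132 = -246977/132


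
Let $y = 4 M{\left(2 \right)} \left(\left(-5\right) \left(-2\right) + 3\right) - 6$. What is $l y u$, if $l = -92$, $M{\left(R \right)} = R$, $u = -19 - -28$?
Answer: $-81144$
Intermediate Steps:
$u = 9$ ($u = -19 + 28 = 9$)
$y = 98$ ($y = 4 \cdot 2 \left(\left(-5\right) \left(-2\right) + 3\right) - 6 = 8 \left(10 + 3\right) - 6 = 8 \cdot 13 - 6 = 104 - 6 = 98$)
$l y u = \left(-92\right) 98 \cdot 9 = \left(-9016\right) 9 = -81144$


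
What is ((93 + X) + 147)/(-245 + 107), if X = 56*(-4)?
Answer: -8/69 ≈ -0.11594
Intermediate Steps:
X = -224
((93 + X) + 147)/(-245 + 107) = ((93 - 224) + 147)/(-245 + 107) = (-131 + 147)/(-138) = 16*(-1/138) = -8/69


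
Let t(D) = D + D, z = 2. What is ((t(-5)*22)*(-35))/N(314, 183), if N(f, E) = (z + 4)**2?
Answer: 1925/9 ≈ 213.89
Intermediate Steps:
N(f, E) = 36 (N(f, E) = (2 + 4)**2 = 6**2 = 36)
t(D) = 2*D
((t(-5)*22)*(-35))/N(314, 183) = (((2*(-5))*22)*(-35))/36 = (-10*22*(-35))*(1/36) = -220*(-35)*(1/36) = 7700*(1/36) = 1925/9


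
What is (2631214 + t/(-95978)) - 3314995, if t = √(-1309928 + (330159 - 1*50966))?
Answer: -683781 - I*√1030735/95978 ≈ -6.8378e+5 - 0.010578*I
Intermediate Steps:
t = I*√1030735 (t = √(-1309928 + (330159 - 50966)) = √(-1309928 + 279193) = √(-1030735) = I*√1030735 ≈ 1015.3*I)
(2631214 + t/(-95978)) - 3314995 = (2631214 + (I*√1030735)/(-95978)) - 3314995 = (2631214 + (I*√1030735)*(-1/95978)) - 3314995 = (2631214 - I*√1030735/95978) - 3314995 = -683781 - I*√1030735/95978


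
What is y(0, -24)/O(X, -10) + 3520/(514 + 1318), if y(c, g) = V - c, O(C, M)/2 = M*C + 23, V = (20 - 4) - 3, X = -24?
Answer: 234417/120454 ≈ 1.9461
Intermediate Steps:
V = 13 (V = 16 - 3 = 13)
O(C, M) = 46 + 2*C*M (O(C, M) = 2*(M*C + 23) = 2*(C*M + 23) = 2*(23 + C*M) = 46 + 2*C*M)
y(c, g) = 13 - c
y(0, -24)/O(X, -10) + 3520/(514 + 1318) = (13 - 1*0)/(46 + 2*(-24)*(-10)) + 3520/(514 + 1318) = (13 + 0)/(46 + 480) + 3520/1832 = 13/526 + 3520*(1/1832) = 13*(1/526) + 440/229 = 13/526 + 440/229 = 234417/120454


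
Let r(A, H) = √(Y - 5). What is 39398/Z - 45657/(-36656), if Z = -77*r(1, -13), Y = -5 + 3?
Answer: 45657/36656 + 39398*I*√7/539 ≈ 1.2456 + 193.39*I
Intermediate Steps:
Y = -2
r(A, H) = I*√7 (r(A, H) = √(-2 - 5) = √(-7) = I*√7)
Z = -77*I*√7 ≈ -203.72*I
39398/Z - 45657/(-36656) = 39398/((-77*I*√7)) - 45657/(-36656) = 39398*(I*√7/539) - 45657*(-1/36656) = 39398*I*√7/539 + 45657/36656 = 45657/36656 + 39398*I*√7/539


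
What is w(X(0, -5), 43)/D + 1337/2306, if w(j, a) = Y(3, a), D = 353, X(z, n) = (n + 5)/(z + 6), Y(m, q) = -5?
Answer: 460431/814018 ≈ 0.56563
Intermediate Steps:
X(z, n) = (5 + n)/(6 + z)
w(j, a) = -5
w(X(0, -5), 43)/D + 1337/2306 = -5/353 + 1337/2306 = 460431/814018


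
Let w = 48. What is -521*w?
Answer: -25008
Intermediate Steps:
-521*w = -521*48 = -25008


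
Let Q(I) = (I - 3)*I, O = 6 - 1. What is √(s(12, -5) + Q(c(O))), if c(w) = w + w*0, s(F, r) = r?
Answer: √5 ≈ 2.2361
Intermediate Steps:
O = 5
c(w) = w (c(w) = w + 0 = w)
Q(I) = I*(-3 + I) (Q(I) = (-3 + I)*I = I*(-3 + I))
√(s(12, -5) + Q(c(O))) = √(-5 + 5*(-3 + 5)) = √(-5 + 5*2) = √(-5 + 10) = √5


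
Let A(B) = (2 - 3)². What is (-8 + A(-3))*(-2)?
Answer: 14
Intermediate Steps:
A(B) = 1 (A(B) = (-1)² = 1)
(-8 + A(-3))*(-2) = (-8 + 1)*(-2) = -7*(-2) = 14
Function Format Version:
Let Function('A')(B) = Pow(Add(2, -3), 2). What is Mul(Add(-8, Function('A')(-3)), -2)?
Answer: 14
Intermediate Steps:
Function('A')(B) = 1 (Function('A')(B) = Pow(-1, 2) = 1)
Mul(Add(-8, Function('A')(-3)), -2) = Mul(Add(-8, 1), -2) = Mul(-7, -2) = 14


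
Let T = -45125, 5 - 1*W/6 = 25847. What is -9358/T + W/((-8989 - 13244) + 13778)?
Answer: 74482562/4016125 ≈ 18.546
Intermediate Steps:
W = -155052 (W = 30 - 6*25847 = 30 - 155082 = -155052)
-9358/T + W/((-8989 - 13244) + 13778) = -9358/(-45125) - 155052/((-8989 - 13244) + 13778) = -9358*(-1/45125) - 155052/(-22233 + 13778) = 9358/45125 - 155052/(-8455) = 9358/45125 - 155052*(-1/8455) = 9358/45125 + 155052/8455 = 74482562/4016125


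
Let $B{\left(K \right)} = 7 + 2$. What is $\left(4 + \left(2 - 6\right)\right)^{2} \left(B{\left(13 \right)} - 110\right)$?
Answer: $0$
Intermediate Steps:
$B{\left(K \right)} = 9$
$\left(4 + \left(2 - 6\right)\right)^{2} \left(B{\left(13 \right)} - 110\right) = \left(4 + \left(2 - 6\right)\right)^{2} \left(9 - 110\right) = \left(4 + \left(2 - 6\right)\right)^{2} \left(-101\right) = \left(4 - 4\right)^{2} \left(-101\right) = 0^{2} \left(-101\right) = 0 \left(-101\right) = 0$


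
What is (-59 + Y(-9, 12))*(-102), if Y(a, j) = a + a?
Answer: 7854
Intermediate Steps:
Y(a, j) = 2*a
(-59 + Y(-9, 12))*(-102) = (-59 + 2*(-9))*(-102) = (-59 - 18)*(-102) = -77*(-102) = 7854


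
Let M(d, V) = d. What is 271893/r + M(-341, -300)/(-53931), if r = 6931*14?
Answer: 14696549977/5233140654 ≈ 2.8084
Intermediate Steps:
r = 97034
271893/r + M(-341, -300)/(-53931) = 271893/97034 - 341/(-53931) = 271893*(1/97034) - 341*(-1/53931) = 271893/97034 + 341/53931 = 14696549977/5233140654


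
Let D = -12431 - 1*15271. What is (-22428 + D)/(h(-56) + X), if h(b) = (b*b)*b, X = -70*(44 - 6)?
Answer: 25065/89138 ≈ 0.28119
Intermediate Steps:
D = -27702 (D = -12431 - 15271 = -27702)
X = -2660 (X = -70*38 = -2660)
h(b) = b³ (h(b) = b²*b = b³)
(-22428 + D)/(h(-56) + X) = (-22428 - 27702)/((-56)³ - 2660) = -50130/(-175616 - 2660) = -50130/(-178276) = -50130*(-1/178276) = 25065/89138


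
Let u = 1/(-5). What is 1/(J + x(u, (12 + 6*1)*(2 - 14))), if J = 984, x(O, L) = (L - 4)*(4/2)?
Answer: 1/544 ≈ 0.0018382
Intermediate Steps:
u = -⅕ ≈ -0.20000
x(O, L) = -8 + 2*L (x(O, L) = (-4 + L)*(4*(½)) = (-4 + L)*2 = -8 + 2*L)
1/(J + x(u, (12 + 6*1)*(2 - 14))) = 1/(984 + (-8 + 2*((12 + 6*1)*(2 - 14)))) = 1/(984 + (-8 + 2*((12 + 6)*(-12)))) = 1/(984 + (-8 + 2*(18*(-12)))) = 1/(984 + (-8 + 2*(-216))) = 1/(984 + (-8 - 432)) = 1/(984 - 440) = 1/544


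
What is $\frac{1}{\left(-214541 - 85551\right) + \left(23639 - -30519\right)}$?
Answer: $- \frac{1}{245934} \approx -4.0661 \cdot 10^{-6}$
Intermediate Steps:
$\frac{1}{\left(-214541 - 85551\right) + \left(23639 - -30519\right)} = \frac{1}{\left(-214541 - 85551\right) + \left(23639 + 30519\right)} = \frac{1}{-300092 + 54158} = \frac{1}{-245934} = - \frac{1}{245934}$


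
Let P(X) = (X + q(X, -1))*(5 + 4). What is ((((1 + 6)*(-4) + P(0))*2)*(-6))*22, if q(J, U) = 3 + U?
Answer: 2640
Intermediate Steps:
P(X) = 18 + 9*X (P(X) = (X + (3 - 1))*(5 + 4) = (X + 2)*9 = (2 + X)*9 = 18 + 9*X)
((((1 + 6)*(-4) + P(0))*2)*(-6))*22 = ((((1 + 6)*(-4) + (18 + 9*0))*2)*(-6))*22 = (((7*(-4) + (18 + 0))*2)*(-6))*22 = (((-28 + 18)*2)*(-6))*22 = (-10*2*(-6))*22 = -20*(-6)*22 = 120*22 = 2640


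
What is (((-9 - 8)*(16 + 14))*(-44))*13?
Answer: 291720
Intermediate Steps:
(((-9 - 8)*(16 + 14))*(-44))*13 = (-17*30*(-44))*13 = -510*(-44)*13 = 22440*13 = 291720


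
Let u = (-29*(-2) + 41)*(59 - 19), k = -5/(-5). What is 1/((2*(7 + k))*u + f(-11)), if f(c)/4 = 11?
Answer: 1/63404 ≈ 1.5772e-5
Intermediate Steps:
k = 1 (k = -5*(-⅕) = 1)
f(c) = 44 (f(c) = 4*11 = 44)
u = 3960 (u = (58 + 41)*40 = 99*40 = 3960)
1/((2*(7 + k))*u + f(-11)) = 1/((2*(7 + 1))*3960 + 44) = 1/((2*8)*3960 + 44) = 1/(16*3960 + 44) = 1/(63360 + 44) = 1/63404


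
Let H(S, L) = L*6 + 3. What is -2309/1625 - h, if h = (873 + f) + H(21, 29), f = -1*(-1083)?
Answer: -3468434/1625 ≈ -2134.4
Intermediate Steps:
H(S, L) = 3 + 6*L (H(S, L) = 6*L + 3 = 3 + 6*L)
f = 1083
h = 2133 (h = (873 + 1083) + (3 + 6*29) = 1956 + (3 + 174) = 1956 + 177 = 2133)
-2309/1625 - h = -2309/1625 - 1*2133 = -2309*1/1625 - 2133 = -2309/1625 - 2133 = -3468434/1625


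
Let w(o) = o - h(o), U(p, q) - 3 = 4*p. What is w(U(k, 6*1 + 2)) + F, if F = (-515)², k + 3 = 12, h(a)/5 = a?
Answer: 265069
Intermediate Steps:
h(a) = 5*a
k = 9 (k = -3 + 12 = 9)
U(p, q) = 3 + 4*p
w(o) = -4*o (w(o) = o - 5*o = -4*o)
F = 265225
w(U(k, 6*1 + 2)) + F = -4*(3 + 4*9) + 265225 = -4*(3 + 36) + 265225 = -4*39 + 265225 = -156 + 265225 = 265069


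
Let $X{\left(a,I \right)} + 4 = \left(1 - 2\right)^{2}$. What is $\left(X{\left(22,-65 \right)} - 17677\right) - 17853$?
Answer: $-35533$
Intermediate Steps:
$X{\left(a,I \right)} = -3$ ($X{\left(a,I \right)} = -4 + \left(1 - 2\right)^{2} = -4 + \left(-1\right)^{2} = -4 + 1 = -3$)
$\left(X{\left(22,-65 \right)} - 17677\right) - 17853 = \left(-3 - 17677\right) - 17853 = -17680 - 17853 = -35533$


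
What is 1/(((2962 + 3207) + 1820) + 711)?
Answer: 1/8700 ≈ 0.00011494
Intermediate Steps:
1/(((2962 + 3207) + 1820) + 711) = 1/((6169 + 1820) + 711) = 1/(7989 + 711) = 1/8700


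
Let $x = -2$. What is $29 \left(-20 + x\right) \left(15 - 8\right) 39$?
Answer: $-174174$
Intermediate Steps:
$29 \left(-20 + x\right) \left(15 - 8\right) 39 = 29 \left(-20 - 2\right) \left(15 - 8\right) 39 = 29 \left(- 22 \left(15 + \left(-10 + 2\right)\right)\right) 39 = 29 \left(- 22 \left(15 - 8\right)\right) 39 = 29 \left(\left(-22\right) 7\right) 39 = 29 \left(-154\right) 39 = \left(-4466\right) 39 = -174174$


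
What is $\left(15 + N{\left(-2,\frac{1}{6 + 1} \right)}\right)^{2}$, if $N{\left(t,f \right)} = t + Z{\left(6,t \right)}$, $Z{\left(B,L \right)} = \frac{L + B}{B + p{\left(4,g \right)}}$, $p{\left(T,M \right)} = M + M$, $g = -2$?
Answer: $225$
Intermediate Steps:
$p{\left(T,M \right)} = 2 M$
$Z{\left(B,L \right)} = \frac{B + L}{-4 + B}$ ($Z{\left(B,L \right)} = \frac{L + B}{B + 2 \left(-2\right)} = \frac{B + L}{B - 4} = \frac{B + L}{-4 + B}$)
$N{\left(t,f \right)} = 3 + \frac{3 t}{2}$ ($N{\left(t,f \right)} = t + \frac{6 + t}{-4 + 6} = t + \frac{6 + t}{2} = t + \left(3 + \frac{t}{2}\right) = 3 + \frac{3 t}{2}$)
$\left(15 + N{\left(-2,\frac{1}{6 + 1} \right)}\right)^{2} = \left(15 + \left(3 + \frac{3}{2} \left(-2\right)\right)\right)^{2} = \left(15 + \left(3 - 3\right)\right)^{2} = \left(15 + 0\right)^{2} = 15^{2} = 225$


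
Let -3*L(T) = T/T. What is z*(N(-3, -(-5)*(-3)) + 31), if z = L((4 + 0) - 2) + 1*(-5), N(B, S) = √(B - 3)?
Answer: -496/3 - 16*I*√6/3 ≈ -165.33 - 13.064*I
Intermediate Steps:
L(T) = -⅓ (L(T) = -T/(3*T) = -⅓*1 = -⅓)
N(B, S) = √(-3 + B)
z = -16/3 (z = -⅓ + 1*(-5) = -⅓ - 5 = -16/3 ≈ -5.3333)
z*(N(-3, -(-5)*(-3)) + 31) = -16*(√(-3 - 3) + 31)/3 = -16*(√(-6) + 31)/3 = -16*(I*√6 + 31)/3 = -16*(31 + I*√6)/3 = -496/3 - 16*I*√6/3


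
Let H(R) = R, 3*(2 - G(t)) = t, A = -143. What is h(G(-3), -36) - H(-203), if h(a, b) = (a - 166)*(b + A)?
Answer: 29380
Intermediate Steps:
G(t) = 2 - t/3
h(a, b) = (-166 + a)*(-143 + b) (h(a, b) = (a - 166)*(b - 143) = (-166 + a)*(-143 + b))
h(G(-3), -36) - H(-203) = (23738 - 166*(-36) - 143*(2 - ⅓*(-3)) + (2 - ⅓*(-3))*(-36)) - 1*(-203) = (23738 + 5976 - 143*(2 + 1) + (2 + 1)*(-36)) + 203 = (23738 + 5976 - 143*3 + 3*(-36)) + 203 = (23738 + 5976 - 429 - 108) + 203 = 29177 + 203 = 29380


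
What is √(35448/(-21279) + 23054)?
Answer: √1159777891158/7093 ≈ 151.83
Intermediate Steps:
√(35448/(-21279) + 23054) = √(35448*(-1/21279) + 23054) = √(-11816/7093 + 23054) = √(163510206/7093) = √1159777891158/7093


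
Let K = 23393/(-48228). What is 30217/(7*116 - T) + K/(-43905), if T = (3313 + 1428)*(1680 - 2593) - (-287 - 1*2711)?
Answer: 64084203159151/9160824926107980 ≈ 0.0069955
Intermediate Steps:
T = -4325535 (T = 4741*(-913) - (-287 - 2711) = -4328533 - 1*(-2998) = -4328533 + 2998 = -4325535)
K = -23393/48228 (K = 23393*(-1/48228) = -23393/48228 ≈ -0.48505)
30217/(7*116 - T) + K/(-43905) = 30217/(7*116 - 1*(-4325535)) - 23393/48228/(-43905) = 30217/(812 + 4325535) - 23393/48228*(-1/43905) = 30217/4326347 + 23393/2117450340 = 64084203159151/9160824926107980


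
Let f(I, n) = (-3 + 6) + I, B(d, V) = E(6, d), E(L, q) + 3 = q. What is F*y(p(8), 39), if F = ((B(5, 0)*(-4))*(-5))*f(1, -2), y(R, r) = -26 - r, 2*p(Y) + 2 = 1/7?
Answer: -10400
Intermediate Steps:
E(L, q) = -3 + q
B(d, V) = -3 + d
p(Y) = -13/14 (p(Y) = -1 + (½)/7 = -1 + (½)*(⅐) = -1 + 1/14 = -13/14)
f(I, n) = 3 + I
F = 160 (F = (((-3 + 5)*(-4))*(-5))*(3 + 1) = ((2*(-4))*(-5))*4 = -8*(-5)*4 = 40*4 = 160)
F*y(p(8), 39) = 160*(-26 - 1*39) = 160*(-26 - 39) = 160*(-65) = -10400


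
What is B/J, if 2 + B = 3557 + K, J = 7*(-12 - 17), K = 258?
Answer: -3813/203 ≈ -18.783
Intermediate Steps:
J = -203 (J = 7*(-29) = -203)
B = 3813 (B = -2 + (3557 + 258) = -2 + 3815 = 3813)
B/J = 3813/(-203) = 3813*(-1/203) = -3813/203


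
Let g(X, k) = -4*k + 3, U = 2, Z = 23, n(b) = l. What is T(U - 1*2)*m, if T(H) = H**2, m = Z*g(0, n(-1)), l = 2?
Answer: 0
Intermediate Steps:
n(b) = 2
g(X, k) = 3 - 4*k
m = -115 (m = 23*(3 - 4*2) = 23*(3 - 8) = 23*(-5) = -115)
T(U - 1*2)*m = (2 - 1*2)**2*(-115) = (2 - 2)**2*(-115) = 0**2*(-115) = 0*(-115) = 0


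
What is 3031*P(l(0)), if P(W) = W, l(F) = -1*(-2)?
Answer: 6062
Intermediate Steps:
l(F) = 2
3031*P(l(0)) = 3031*2 = 6062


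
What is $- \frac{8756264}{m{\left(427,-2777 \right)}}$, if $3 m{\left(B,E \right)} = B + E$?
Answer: $\frac{13134396}{1175} \approx 11178.0$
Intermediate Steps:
$m{\left(B,E \right)} = \frac{B}{3} + \frac{E}{3}$ ($m{\left(B,E \right)} = \frac{B + E}{3} = \frac{B}{3} + \frac{E}{3}$)
$- \frac{8756264}{m{\left(427,-2777 \right)}} = - \frac{8756264}{\frac{1}{3} \cdot 427 + \frac{1}{3} \left(-2777\right)} = - \frac{8756264}{\frac{427}{3} - \frac{2777}{3}} = - \frac{8756264}{- \frac{2350}{3}} = \left(-8756264\right) \left(- \frac{3}{2350}\right) = \frac{13134396}{1175}$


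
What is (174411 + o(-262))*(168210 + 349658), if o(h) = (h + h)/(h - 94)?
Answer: 8038714782280/89 ≈ 9.0323e+10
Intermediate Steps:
o(h) = 2*h/(-94 + h) (o(h) = (2*h)/(-94 + h) = 2*h/(-94 + h))
(174411 + o(-262))*(168210 + 349658) = (174411 + 2*(-262)/(-94 - 262))*(168210 + 349658) = (174411 + 2*(-262)/(-356))*517868 = (174411 + 2*(-262)*(-1/356))*517868 = (174411 + 131/89)*517868 = (15522710/89)*517868 = 8038714782280/89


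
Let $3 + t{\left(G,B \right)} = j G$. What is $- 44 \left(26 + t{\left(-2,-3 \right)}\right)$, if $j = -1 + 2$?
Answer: $-924$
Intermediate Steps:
$j = 1$
$t{\left(G,B \right)} = -3 + G$ ($t{\left(G,B \right)} = -3 + 1 G = -3 + G$)
$- 44 \left(26 + t{\left(-2,-3 \right)}\right) = - 44 \left(26 - 5\right) = \left(-44\right) 21 = -924$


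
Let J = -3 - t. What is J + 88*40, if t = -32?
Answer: 3549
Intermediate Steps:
J = 29 (J = -3 - 1*(-32) = -3 + 32 = 29)
J + 88*40 = 29 + 88*40 = 29 + 3520 = 3549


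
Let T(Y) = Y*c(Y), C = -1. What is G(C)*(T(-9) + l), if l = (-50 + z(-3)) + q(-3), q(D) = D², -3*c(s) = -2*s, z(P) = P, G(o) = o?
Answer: -10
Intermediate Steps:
c(s) = 2*s/3 (c(s) = -(-2)*s/3 = 2*s/3)
T(Y) = 2*Y²/3 (T(Y) = Y*(2*Y/3) = 2*Y²/3)
l = -44 (l = (-50 - 3) + (-3)² = -53 + 9 = -44)
G(C)*(T(-9) + l) = -((⅔)*(-9)² - 44) = -((⅔)*81 - 44) = -(54 - 44) = -1*10 = -10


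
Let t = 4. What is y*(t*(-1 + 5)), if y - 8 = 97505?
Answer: 1560208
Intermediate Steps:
y = 97513 (y = 8 + 97505 = 97513)
y*(t*(-1 + 5)) = 97513*(4*(-1 + 5)) = 97513*(4*4) = 97513*16 = 1560208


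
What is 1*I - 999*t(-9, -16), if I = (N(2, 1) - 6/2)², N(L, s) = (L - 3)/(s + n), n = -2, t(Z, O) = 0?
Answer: 4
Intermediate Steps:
N(L, s) = (-3 + L)/(-2 + s) (N(L, s) = (L - 3)/(s - 2) = (-3 + L)/(-2 + s))
I = 4 (I = ((-3 + 2)/(-2 + 1) - 6/2)² = (-1/(-1) - 6*½)² = (-1*(-1) - 3)² = (1 - 3)² = (-2)² = 4)
1*I - 999*t(-9, -16) = 1*4 - 999*0 = 4 + 0 = 4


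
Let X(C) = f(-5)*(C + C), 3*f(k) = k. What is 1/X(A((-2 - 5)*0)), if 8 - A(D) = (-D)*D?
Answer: -3/80 ≈ -0.037500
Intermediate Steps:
f(k) = k/3
A(D) = 8 + D**2 (A(D) = 8 - (-D)*D = 8 - (-1)*D**2 = 8 + D**2)
X(C) = -10*C/3 (X(C) = ((1/3)*(-5))*(C + C) = -10*C/3)
1/X(A((-2 - 5)*0)) = 1/(-10*(8 + ((-2 - 5)*0)**2)/3) = 1/(-10*(8 + (-7*0)**2)/3) = 1/(-10*(8 + 0**2)/3) = 1/(-10*(8 + 0)/3) = 1/(-10/3*8) = 1/(-80/3) = -3/80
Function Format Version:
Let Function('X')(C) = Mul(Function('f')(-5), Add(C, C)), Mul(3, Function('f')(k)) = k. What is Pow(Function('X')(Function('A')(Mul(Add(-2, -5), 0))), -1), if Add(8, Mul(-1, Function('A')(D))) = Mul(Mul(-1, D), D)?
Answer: Rational(-3, 80) ≈ -0.037500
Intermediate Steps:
Function('f')(k) = Mul(Rational(1, 3), k)
Function('A')(D) = Add(8, Pow(D, 2)) (Function('A')(D) = Add(8, Mul(-1, Mul(Mul(-1, D), D))) = Add(8, Mul(-1, Mul(-1, Pow(D, 2)))) = Add(8, Pow(D, 2)))
Function('X')(C) = Mul(Rational(-10, 3), C) (Function('X')(C) = Mul(Mul(Rational(1, 3), -5), Add(C, C)) = Mul(Rational(-5, 3), Mul(2, C)) = Mul(Rational(-10, 3), C))
Pow(Function('X')(Function('A')(Mul(Add(-2, -5), 0))), -1) = Pow(Mul(Rational(-10, 3), Add(8, Pow(Mul(Add(-2, -5), 0), 2))), -1) = Pow(Mul(Rational(-10, 3), Add(8, Pow(Mul(-7, 0), 2))), -1) = Pow(Mul(Rational(-10, 3), Add(8, Pow(0, 2))), -1) = Pow(Mul(Rational(-10, 3), Add(8, 0)), -1) = Pow(Mul(Rational(-10, 3), 8), -1) = Pow(Rational(-80, 3), -1) = Rational(-3, 80)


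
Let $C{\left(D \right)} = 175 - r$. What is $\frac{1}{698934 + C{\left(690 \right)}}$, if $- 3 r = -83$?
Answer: $\frac{3}{2097244} \approx 1.4304 \cdot 10^{-6}$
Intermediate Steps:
$r = \frac{83}{3}$ ($r = \left(- \frac{1}{3}\right) \left(-83\right) = \frac{83}{3} \approx 27.667$)
$C{\left(D \right)} = \frac{442}{3}$ ($C{\left(D \right)} = 175 - \frac{83}{3} = \frac{442}{3}$)
$\frac{1}{698934 + C{\left(690 \right)}} = \frac{1}{698934 + \frac{442}{3}} = \frac{1}{\frac{2097244}{3}} = \frac{3}{2097244}$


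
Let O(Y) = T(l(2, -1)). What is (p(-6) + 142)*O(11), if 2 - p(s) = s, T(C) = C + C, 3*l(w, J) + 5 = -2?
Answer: -700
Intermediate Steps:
l(w, J) = -7/3 (l(w, J) = -5/3 + (⅓)*(-2) = -5/3 - ⅔ = -7/3)
T(C) = 2*C
O(Y) = -14/3 (O(Y) = 2*(-7/3) = -14/3)
p(s) = 2 - s
(p(-6) + 142)*O(11) = ((2 - 1*(-6)) + 142)*(-14/3) = ((2 + 6) + 142)*(-14/3) = (8 + 142)*(-14/3) = 150*(-14/3) = -700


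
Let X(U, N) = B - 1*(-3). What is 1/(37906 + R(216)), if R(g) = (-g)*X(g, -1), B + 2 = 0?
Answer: 1/37690 ≈ 2.6532e-5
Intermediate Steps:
B = -2 (B = -2 + 0 = -2)
X(U, N) = 1 (X(U, N) = -2 - 1*(-3) = -2 + 3 = 1)
R(g) = -g (R(g) = -g*1 = -g)
1/(37906 + R(216)) = 1/(37906 - 1*216) = 1/(37906 - 216) = 1/37690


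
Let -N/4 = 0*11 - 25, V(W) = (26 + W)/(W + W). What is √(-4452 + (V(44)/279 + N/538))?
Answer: I*√1348505008639217/550374 ≈ 66.722*I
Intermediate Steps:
V(W) = (26 + W)/(2*W) (V(W) = (26 + W)/((2*W)) = (26 + W)*(1/(2*W)) = (26 + W)/(2*W))
N = 100 (N = -4*(0*11 - 25) = -4*(0 - 25) = -4*(-25) = 100)
√(-4452 + (V(44)/279 + N/538)) = √(-4452 + (((½)*(26 + 44)/44)/279 + 100/538)) = √(-4452 + (((½)*(1/44)*70)*(1/279) + 100*(1/538))) = √(-4452 + ((35/44)*(1/279) + 50/269)) = √(-4452 + (35/12276 + 50/269)) = √(-4452 + 623215/3302244) = √(-14700967073/3302244) = I*√1348505008639217/550374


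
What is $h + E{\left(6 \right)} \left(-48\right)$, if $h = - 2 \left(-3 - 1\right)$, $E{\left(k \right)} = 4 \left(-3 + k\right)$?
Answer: $-568$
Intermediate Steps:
$E{\left(k \right)} = -12 + 4 k$
$h = 8$ ($h = \left(-2\right) \left(-4\right) = 8$)
$h + E{\left(6 \right)} \left(-48\right) = 8 + \left(-12 + 4 \cdot 6\right) \left(-48\right) = 8 + \left(-12 + 24\right) \left(-48\right) = 8 + 12 \left(-48\right) = 8 - 576 = -568$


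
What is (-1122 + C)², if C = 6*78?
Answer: 427716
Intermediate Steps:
C = 468
(-1122 + C)² = (-1122 + 468)² = (-654)² = 427716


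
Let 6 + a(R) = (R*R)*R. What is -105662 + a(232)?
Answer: 12381500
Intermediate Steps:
a(R) = -6 + R³ (a(R) = -6 + (R*R)*R = -6 + R²*R = -6 + R³)
-105662 + a(232) = -105662 + (-6 + 232³) = -105662 + (-6 + 12487168) = -105662 + 12487162 = 12381500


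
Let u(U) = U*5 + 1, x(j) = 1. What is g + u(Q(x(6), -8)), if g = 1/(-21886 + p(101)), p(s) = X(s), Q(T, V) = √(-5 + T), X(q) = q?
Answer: 21784/21785 + 10*I ≈ 0.99995 + 10.0*I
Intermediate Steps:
p(s) = s
u(U) = 1 + 5*U (u(U) = 5*U + 1 = 1 + 5*U)
g = -1/21785 (g = 1/(-21886 + 101) = 1/(-21785) = -1/21785 ≈ -4.5903e-5)
g + u(Q(x(6), -8)) = -1/21785 + (1 + 5*√(-5 + 1)) = -1/21785 + (1 + 5*√(-4)) = -1/21785 + (1 + 5*(2*I)) = -1/21785 + (1 + 10*I) = 21784/21785 + 10*I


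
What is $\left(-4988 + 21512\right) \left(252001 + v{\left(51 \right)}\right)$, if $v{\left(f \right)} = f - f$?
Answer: $4164064524$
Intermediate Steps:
$v{\left(f \right)} = 0$
$\left(-4988 + 21512\right) \left(252001 + v{\left(51 \right)}\right) = \left(-4988 + 21512\right) \left(252001 + 0\right) = 16524 \cdot 252001 = 4164064524$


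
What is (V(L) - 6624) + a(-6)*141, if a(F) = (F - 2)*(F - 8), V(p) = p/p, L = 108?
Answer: 9169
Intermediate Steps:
V(p) = 1
a(F) = (-8 + F)*(-2 + F) (a(F) = (-2 + F)*(-8 + F) = (-8 + F)*(-2 + F))
(V(L) - 6624) + a(-6)*141 = (1 - 6624) + (16 + (-6)**2 - 10*(-6))*141 = -6623 + (16 + 36 + 60)*141 = -6623 + 112*141 = -6623 + 15792 = 9169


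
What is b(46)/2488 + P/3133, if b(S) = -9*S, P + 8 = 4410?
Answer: 4827557/3897452 ≈ 1.2386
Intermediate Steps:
P = 4402 (P = -8 + 4410 = 4402)
b(46)/2488 + P/3133 = -9*46/2488 + 4402/3133 = -414*1/2488 + 4402*(1/3133) = -207/1244 + 4402/3133 = 4827557/3897452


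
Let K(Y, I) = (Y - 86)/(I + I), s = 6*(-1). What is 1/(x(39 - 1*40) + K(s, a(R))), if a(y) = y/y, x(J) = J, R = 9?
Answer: -1/47 ≈ -0.021277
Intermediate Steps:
a(y) = 1
s = -6
K(Y, I) = (-86 + Y)/(2*I) (K(Y, I) = (-86 + Y)/((2*I)) = (-86 + Y)*(1/(2*I)) = (-86 + Y)/(2*I))
1/(x(39 - 1*40) + K(s, a(R))) = 1/((39 - 1*40) + (1/2)*(-86 - 6)/1) = 1/((39 - 40) + (1/2)*1*(-92)) = 1/(-1 - 46) = 1/(-47) = -1/47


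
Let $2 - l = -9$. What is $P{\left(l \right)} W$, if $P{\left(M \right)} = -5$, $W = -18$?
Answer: $90$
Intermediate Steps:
$l = 11$ ($l = 2 - -9 = 2 + 9 = 11$)
$P{\left(l \right)} W = \left(-5\right) \left(-18\right) = 90$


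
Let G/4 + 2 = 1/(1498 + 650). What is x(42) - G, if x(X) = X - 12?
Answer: 20405/537 ≈ 37.998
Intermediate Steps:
G = -4295/537 (G = -8 + 4/(1498 + 650) = -8 + 4/2148 = -8 + 4*(1/2148) = -8 + 1/537 = -4295/537 ≈ -7.9981)
x(X) = -12 + X
x(42) - G = (-12 + 42) - 1*(-4295/537) = 30 + 4295/537 = 20405/537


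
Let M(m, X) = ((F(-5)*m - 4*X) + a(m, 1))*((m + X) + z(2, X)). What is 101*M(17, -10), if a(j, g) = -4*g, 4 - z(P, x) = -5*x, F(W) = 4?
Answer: -409656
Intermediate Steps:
z(P, x) = 4 + 5*x (z(P, x) = 4 - (-5)*x = 4 + 5*x)
M(m, X) = (-4 - 4*X + 4*m)*(4 + m + 6*X) (M(m, X) = ((4*m - 4*X) - 4*1)*((m + X) + (4 + 5*X)) = ((-4*X + 4*m) - 4)*((X + m) + (4 + 5*X)) = (-4 - 4*X + 4*m)*(4 + m + 6*X))
101*M(17, -10) = 101*(-16 - 40*(-10) - 24*(-10)² + 4*17² + 12*17 + 20*(-10)*17) = 101*(-16 + 400 - 24*100 + 4*289 + 204 - 3400) = 101*(-16 + 400 - 2400 + 1156 + 204 - 3400) = 101*(-4056) = -409656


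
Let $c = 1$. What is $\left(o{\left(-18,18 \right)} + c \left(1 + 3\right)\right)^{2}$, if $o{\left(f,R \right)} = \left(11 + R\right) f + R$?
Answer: $250000$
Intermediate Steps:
$o{\left(f,R \right)} = R + f \left(11 + R\right)$ ($o{\left(f,R \right)} = f \left(11 + R\right) + R = R + f \left(11 + R\right)$)
$\left(o{\left(-18,18 \right)} + c \left(1 + 3\right)\right)^{2} = \left(\left(18 + 11 \left(-18\right) + 18 \left(-18\right)\right) + 1 \left(1 + 3\right)\right)^{2} = \left(\left(18 - 198 - 324\right) + 1 \cdot 4\right)^{2} = \left(-504 + 4\right)^{2} = \left(-500\right)^{2} = 250000$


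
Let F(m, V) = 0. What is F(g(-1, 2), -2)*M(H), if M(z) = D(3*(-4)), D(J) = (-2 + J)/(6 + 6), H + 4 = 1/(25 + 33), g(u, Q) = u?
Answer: 0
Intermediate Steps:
H = -231/58 (H = -4 + 1/(25 + 33) = -4 + 1/58 = -231/58 ≈ -3.9828)
D(J) = -⅙ + J/12 (D(J) = (-2 + J)/12 = (-2 + J)*(1/12) = -⅙ + J/12)
M(z) = -7/6 (M(z) = -⅙ + (3*(-4))/12 = -⅙ + (1/12)*(-12) = -⅙ - 1 = -7/6)
F(g(-1, 2), -2)*M(H) = 0*(-7/6) = 0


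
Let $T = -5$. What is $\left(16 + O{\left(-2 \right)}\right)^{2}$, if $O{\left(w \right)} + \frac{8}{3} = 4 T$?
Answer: $\frac{400}{9} \approx 44.444$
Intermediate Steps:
$O{\left(w \right)} = - \frac{68}{3}$ ($O{\left(w \right)} = - \frac{8}{3} + 4 \left(-5\right) = - \frac{8}{3} - 20 = - \frac{68}{3}$)
$\left(16 + O{\left(-2 \right)}\right)^{2} = \left(16 - \frac{68}{3}\right)^{2} = \left(- \frac{20}{3}\right)^{2} = \frac{400}{9}$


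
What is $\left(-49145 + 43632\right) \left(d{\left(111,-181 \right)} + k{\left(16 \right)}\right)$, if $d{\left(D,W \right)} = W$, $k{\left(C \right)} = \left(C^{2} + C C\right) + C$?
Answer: $-1913011$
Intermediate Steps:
$k{\left(C \right)} = C + 2 C^{2}$ ($k{\left(C \right)} = \left(C^{2} + C^{2}\right) + C = 2 C^{2} + C = C + 2 C^{2}$)
$\left(-49145 + 43632\right) \left(d{\left(111,-181 \right)} + k{\left(16 \right)}\right) = \left(-49145 + 43632\right) \left(-181 + 16 \left(1 + 2 \cdot 16\right)\right) = - 5513 \left(-181 + 16 \left(1 + 32\right)\right) = - 5513 \left(-181 + 16 \cdot 33\right) = - 5513 \left(-181 + 528\right) = \left(-5513\right) 347 = -1913011$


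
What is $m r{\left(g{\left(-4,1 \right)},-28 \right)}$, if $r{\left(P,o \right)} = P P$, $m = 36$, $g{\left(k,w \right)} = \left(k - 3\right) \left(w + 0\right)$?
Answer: $1764$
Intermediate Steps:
$g{\left(k,w \right)} = w \left(-3 + k\right)$ ($g{\left(k,w \right)} = \left(-3 + k\right) w = w \left(-3 + k\right)$)
$r{\left(P,o \right)} = P^{2}$
$m r{\left(g{\left(-4,1 \right)},-28 \right)} = 36 \left(1 \left(-3 - 4\right)\right)^{2} = 36 \left(1 \left(-7\right)\right)^{2} = 36 \left(-7\right)^{2} = 36 \cdot 49 = 1764$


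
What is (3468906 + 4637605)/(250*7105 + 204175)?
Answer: 8106511/1980425 ≈ 4.0933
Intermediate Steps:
(3468906 + 4637605)/(250*7105 + 204175) = 8106511/(1776250 + 204175) = 8106511/1980425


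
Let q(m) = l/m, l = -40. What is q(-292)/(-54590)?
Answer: -1/398507 ≈ -2.5094e-6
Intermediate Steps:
q(m) = -40/m
q(-292)/(-54590) = -40/(-292)/(-54590) = -40*(-1/292)*(-1/54590) = (10/73)*(-1/54590) = -1/398507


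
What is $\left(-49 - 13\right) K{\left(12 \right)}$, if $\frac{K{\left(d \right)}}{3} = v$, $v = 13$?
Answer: $-2418$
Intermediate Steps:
$K{\left(d \right)} = 39$ ($K{\left(d \right)} = 3 \cdot 13 = 39$)
$\left(-49 - 13\right) K{\left(12 \right)} = \left(-49 - 13\right) 39 = \left(-62\right) 39 = -2418$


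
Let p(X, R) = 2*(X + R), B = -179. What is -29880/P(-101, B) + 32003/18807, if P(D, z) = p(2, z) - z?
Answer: 113510737/658245 ≈ 172.44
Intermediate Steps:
p(X, R) = 2*R + 2*X (p(X, R) = 2*(R + X) = 2*R + 2*X)
P(D, z) = 4 + z (P(D, z) = (2*z + 2*2) - z = (2*z + 4) - z = (4 + 2*z) - z = 4 + z)
-29880/P(-101, B) + 32003/18807 = -29880/(4 - 179) + 32003/18807 = -29880/(-175) + 32003*(1/18807) = -29880*(-1/175) + 32003/18807 = 5976/35 + 32003/18807 = 113510737/658245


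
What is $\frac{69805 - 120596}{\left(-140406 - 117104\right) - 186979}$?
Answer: $\frac{50791}{444489} \approx 0.11427$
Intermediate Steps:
$\frac{69805 - 120596}{\left(-140406 - 117104\right) - 186979} = - \frac{50791}{-257510 - 186979} = - \frac{50791}{-444489} = \left(-50791\right) \left(- \frac{1}{444489}\right) = \frac{50791}{444489}$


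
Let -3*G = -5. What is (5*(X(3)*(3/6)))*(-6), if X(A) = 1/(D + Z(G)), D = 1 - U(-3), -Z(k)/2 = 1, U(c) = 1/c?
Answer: 45/2 ≈ 22.500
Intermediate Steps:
G = 5/3 (G = -⅓*(-5) = 5/3 ≈ 1.6667)
Z(k) = -2 (Z(k) = -2*1 = -2)
D = 4/3 (D = 1 - 1/(-3) = 1 - 1*(-⅓) = 1 + ⅓ = 4/3 ≈ 1.3333)
X(A) = -3/2 (X(A) = 1/(4/3 - 2) = 1/(-⅔) = -3/2)
(5*(X(3)*(3/6)))*(-6) = (5*(-9/(2*6)))*(-6) = (5*(-3/2*½))*(-6) = (5*(-¾))*(-6) = -15/4*(-6) = 45/2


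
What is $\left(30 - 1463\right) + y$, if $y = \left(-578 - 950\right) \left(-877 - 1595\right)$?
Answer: $3775783$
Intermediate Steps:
$y = 3777216$ ($y = \left(-1528\right) \left(-2472\right) = 3777216$)
$\left(30 - 1463\right) + y = \left(30 - 1463\right) + 3777216 = -1433 + 3777216 = 3775783$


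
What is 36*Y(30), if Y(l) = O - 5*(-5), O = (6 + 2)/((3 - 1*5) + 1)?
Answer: 612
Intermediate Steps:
O = -8 (O = 8/((3 - 5) + 1) = 8/(-2 + 1) = 8/(-1) = 8*(-1) = -8)
Y(l) = 17 (Y(l) = -8 - 5*(-5) = -8 + 25 = 17)
36*Y(30) = 36*17 = 612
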